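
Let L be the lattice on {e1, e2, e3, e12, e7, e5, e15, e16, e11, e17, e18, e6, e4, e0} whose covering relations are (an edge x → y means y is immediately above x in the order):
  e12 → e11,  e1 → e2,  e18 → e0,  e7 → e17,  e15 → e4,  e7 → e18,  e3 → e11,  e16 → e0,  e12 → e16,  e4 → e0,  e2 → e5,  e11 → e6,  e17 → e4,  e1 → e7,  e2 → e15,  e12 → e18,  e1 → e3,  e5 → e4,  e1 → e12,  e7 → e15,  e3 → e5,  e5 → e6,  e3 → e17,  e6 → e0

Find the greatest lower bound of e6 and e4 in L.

Common lower bounds of {e6, e4}: e1, e2, e3, e5.
The greatest among these is e5.

e5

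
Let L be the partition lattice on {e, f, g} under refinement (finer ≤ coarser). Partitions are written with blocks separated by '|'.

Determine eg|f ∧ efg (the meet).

The meet (common refinement) of eg|f and efg intersects blocks pairwise, giving eg|f.

eg|f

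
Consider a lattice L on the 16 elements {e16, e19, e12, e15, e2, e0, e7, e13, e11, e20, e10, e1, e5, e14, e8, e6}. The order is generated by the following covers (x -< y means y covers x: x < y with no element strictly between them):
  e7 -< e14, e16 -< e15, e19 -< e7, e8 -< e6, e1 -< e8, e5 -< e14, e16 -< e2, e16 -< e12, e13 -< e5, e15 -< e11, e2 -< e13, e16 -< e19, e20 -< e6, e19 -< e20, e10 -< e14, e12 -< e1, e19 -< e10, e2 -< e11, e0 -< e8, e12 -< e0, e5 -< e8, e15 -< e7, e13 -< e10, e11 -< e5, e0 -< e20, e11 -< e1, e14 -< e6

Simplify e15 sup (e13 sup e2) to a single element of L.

e5

e13 ∨ e2 = e13
e15 ∨ e13 = e5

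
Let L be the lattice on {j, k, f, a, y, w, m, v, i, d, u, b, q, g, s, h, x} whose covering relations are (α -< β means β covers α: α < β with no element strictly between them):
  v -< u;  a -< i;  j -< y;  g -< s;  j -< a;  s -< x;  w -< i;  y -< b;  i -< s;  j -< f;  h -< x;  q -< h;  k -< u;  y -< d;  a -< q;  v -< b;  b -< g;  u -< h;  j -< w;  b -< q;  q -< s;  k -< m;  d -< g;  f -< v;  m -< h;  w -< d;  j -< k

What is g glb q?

b

Common lower bounds of {g, q}: b, f, j, v, y.
The greatest among these is b.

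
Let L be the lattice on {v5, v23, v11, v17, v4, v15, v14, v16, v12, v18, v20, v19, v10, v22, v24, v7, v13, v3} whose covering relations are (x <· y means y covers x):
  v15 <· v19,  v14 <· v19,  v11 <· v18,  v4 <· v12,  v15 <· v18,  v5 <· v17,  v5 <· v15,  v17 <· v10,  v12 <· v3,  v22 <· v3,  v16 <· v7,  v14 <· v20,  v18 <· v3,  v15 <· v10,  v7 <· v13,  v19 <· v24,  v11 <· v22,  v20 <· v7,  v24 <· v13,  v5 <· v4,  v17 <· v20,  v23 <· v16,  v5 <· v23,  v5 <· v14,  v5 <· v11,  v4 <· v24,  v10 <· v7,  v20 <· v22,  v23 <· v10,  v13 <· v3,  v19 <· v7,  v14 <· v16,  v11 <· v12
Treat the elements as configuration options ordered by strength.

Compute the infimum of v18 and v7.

v15

Common lower bounds of {v18, v7}: v15, v5.
The greatest among these is v15.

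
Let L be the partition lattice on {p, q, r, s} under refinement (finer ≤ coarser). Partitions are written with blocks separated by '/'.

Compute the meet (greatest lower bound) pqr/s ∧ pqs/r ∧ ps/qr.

p/q/r/s

Common lower bounds of {pqr/s, pqs/r, ps/qr}: p/q/r/s.
The greatest among these is p/q/r/s.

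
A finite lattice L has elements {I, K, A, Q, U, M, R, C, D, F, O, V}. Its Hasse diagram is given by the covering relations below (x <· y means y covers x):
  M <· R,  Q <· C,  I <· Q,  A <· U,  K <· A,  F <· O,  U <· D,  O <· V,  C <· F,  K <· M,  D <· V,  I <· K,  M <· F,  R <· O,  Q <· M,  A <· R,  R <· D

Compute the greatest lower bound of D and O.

R

Common lower bounds of {D, O}: A, I, K, M, Q, R.
The greatest among these is R.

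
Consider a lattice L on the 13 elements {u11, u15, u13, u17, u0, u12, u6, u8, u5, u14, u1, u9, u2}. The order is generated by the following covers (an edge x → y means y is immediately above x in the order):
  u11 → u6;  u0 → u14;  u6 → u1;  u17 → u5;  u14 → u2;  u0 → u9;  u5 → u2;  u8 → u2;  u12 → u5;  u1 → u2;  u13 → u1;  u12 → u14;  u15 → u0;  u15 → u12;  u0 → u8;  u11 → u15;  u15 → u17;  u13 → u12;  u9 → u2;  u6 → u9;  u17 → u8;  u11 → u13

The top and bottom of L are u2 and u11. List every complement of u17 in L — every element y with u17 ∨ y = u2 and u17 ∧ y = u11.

Need y with u17 ∨ y = u2 and u17 ∧ y = u11.
Checking each element gives: u1, u6.

u1, u6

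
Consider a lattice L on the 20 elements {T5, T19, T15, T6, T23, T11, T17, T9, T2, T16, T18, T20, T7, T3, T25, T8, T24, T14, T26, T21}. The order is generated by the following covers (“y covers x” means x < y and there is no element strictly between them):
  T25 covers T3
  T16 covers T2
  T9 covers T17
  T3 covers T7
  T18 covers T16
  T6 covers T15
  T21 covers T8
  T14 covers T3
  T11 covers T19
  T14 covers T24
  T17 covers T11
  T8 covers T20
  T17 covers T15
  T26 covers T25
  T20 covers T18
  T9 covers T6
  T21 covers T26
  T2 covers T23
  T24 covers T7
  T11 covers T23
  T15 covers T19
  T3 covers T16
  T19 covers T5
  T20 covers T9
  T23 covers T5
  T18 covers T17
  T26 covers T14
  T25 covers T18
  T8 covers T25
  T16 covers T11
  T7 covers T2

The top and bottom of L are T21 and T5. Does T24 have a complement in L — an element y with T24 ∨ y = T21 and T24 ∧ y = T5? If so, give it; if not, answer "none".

Need y with T24 ∨ y = T21 and T24 ∧ y = T5.
Checking each element gives: T6.

T6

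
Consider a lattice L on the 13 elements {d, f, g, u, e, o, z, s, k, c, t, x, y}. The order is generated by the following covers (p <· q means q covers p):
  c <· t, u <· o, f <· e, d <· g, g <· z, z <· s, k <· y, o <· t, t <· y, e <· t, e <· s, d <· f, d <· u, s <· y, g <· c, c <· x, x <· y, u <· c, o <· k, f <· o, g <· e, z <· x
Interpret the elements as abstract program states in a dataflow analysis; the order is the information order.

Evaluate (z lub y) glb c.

z ∨ y = y
y ∧ c = c

c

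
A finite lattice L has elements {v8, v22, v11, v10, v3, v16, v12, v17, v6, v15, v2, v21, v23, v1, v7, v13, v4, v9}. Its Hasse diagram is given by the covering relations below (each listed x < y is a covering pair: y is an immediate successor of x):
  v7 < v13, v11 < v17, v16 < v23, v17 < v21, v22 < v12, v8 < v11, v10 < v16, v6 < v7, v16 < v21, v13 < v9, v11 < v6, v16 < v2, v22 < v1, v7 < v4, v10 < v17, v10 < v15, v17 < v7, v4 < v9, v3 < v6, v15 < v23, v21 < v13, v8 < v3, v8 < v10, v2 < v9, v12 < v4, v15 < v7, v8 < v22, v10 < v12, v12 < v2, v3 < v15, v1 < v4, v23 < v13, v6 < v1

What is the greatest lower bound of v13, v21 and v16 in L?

Common lower bounds of {v13, v21, v16}: v10, v16, v8.
The greatest among these is v16.

v16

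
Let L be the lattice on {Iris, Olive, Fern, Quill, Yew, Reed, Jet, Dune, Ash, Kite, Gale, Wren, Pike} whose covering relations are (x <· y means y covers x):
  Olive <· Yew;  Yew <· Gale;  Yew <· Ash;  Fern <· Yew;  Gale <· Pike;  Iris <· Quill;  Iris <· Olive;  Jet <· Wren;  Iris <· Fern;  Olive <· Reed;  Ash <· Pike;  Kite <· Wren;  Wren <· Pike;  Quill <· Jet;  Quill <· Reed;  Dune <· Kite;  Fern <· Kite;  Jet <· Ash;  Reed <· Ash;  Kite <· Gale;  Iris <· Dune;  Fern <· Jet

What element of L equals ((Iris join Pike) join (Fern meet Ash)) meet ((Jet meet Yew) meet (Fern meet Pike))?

Iris ∨ Pike = Pike
Fern ∧ Ash = Fern
Pike ∨ Fern = Pike
Jet ∧ Yew = Fern
Fern ∧ Pike = Fern
Fern ∧ Fern = Fern
Pike ∧ Fern = Fern

Fern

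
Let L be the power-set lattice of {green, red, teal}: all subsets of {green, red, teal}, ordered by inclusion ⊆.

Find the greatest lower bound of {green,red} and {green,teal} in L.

{green}

Under ⊆, meet is intersection: {green,red} ∩ {green,teal} = {green}.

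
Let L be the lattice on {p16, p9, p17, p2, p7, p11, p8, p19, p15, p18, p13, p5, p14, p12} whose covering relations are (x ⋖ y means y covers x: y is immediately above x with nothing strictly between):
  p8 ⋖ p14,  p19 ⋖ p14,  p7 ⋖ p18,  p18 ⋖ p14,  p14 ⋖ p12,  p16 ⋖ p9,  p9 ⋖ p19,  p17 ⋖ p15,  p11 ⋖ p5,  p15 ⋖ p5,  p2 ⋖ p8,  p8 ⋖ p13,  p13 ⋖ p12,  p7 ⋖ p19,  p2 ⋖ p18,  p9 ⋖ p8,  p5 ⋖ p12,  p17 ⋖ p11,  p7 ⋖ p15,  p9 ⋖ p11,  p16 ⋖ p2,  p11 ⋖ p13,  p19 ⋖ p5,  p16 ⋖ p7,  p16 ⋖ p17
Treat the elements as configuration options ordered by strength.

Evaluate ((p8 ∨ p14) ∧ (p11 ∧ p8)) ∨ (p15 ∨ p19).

p5

p8 ∨ p14 = p14
p11 ∧ p8 = p9
p14 ∧ p9 = p9
p15 ∨ p19 = p5
p9 ∨ p5 = p5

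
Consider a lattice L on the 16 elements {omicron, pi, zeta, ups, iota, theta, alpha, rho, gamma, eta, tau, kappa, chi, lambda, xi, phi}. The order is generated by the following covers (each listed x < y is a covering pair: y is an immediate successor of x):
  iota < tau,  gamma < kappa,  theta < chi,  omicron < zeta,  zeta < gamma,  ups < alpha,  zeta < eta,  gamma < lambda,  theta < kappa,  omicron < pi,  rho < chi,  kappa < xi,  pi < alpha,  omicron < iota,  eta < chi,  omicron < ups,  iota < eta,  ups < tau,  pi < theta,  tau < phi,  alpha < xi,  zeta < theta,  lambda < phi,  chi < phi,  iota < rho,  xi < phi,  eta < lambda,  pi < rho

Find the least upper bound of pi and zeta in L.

Common upper bounds of {pi, zeta}: chi, kappa, phi, theta, xi.
The least among these is theta.

theta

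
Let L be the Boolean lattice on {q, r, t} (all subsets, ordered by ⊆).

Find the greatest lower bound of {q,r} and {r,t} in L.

{r}

Under ⊆, meet is intersection: {q,r} ∩ {r,t} = {r}.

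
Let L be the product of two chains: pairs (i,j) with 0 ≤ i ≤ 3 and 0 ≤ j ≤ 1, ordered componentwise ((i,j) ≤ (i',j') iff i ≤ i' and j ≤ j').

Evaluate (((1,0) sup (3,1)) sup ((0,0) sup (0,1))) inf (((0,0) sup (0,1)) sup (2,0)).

(1,0) ∨ (3,1) = (3,1)
(0,0) ∨ (0,1) = (0,1)
(3,1) ∨ (0,1) = (3,1)
(0,0) ∨ (0,1) = (0,1)
(0,1) ∨ (2,0) = (2,1)
(3,1) ∧ (2,1) = (2,1)

(2,1)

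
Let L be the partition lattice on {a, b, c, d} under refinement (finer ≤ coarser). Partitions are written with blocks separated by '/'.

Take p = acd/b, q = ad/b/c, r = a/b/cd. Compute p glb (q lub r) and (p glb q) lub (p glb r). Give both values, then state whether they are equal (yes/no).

acd/b; acd/b; yes

q lub r = acd/b, so p glb (q lub r) = acd/b glb acd/b = acd/b.
p glb q = ad/b/c and p glb r = a/b/cd, so (p glb q) lub (p glb r) = ad/b/c lub a/b/cd = acd/b.
Equal: yes.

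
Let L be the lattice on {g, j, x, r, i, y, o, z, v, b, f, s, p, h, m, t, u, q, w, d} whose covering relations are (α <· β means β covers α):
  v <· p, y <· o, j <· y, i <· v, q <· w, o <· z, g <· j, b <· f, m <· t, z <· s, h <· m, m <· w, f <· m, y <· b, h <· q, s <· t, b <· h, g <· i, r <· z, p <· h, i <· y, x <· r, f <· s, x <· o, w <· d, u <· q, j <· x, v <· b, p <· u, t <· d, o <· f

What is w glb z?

o

Common lower bounds of {w, z}: g, i, j, o, x, y.
The greatest among these is o.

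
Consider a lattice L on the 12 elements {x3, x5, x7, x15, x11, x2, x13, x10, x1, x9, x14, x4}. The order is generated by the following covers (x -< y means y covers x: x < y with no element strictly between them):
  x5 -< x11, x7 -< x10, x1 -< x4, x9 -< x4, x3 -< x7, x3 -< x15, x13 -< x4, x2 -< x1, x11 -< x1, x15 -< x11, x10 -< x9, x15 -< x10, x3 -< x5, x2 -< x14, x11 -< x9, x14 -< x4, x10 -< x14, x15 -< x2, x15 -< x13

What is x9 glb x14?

Common lower bounds of {x9, x14}: x10, x15, x3, x7.
The greatest among these is x10.

x10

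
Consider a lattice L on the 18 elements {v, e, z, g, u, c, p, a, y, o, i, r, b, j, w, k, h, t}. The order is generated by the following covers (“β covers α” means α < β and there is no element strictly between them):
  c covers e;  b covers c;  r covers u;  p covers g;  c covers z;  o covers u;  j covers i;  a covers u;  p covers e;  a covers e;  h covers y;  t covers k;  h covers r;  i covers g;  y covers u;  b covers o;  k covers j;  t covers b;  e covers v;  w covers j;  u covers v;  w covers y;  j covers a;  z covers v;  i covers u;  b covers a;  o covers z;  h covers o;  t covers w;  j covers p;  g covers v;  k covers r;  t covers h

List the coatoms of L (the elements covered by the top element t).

The coatoms are exactly the elements covered by t: b, h, k, w.

b, h, k, w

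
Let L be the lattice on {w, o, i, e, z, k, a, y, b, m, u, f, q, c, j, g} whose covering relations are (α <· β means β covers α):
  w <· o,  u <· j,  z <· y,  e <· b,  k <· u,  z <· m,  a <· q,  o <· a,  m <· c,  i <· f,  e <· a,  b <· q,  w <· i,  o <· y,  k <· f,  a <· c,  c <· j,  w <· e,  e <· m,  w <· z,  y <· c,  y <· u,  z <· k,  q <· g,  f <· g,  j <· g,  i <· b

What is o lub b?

q

Common upper bounds of {o, b}: g, q.
The least among these is q.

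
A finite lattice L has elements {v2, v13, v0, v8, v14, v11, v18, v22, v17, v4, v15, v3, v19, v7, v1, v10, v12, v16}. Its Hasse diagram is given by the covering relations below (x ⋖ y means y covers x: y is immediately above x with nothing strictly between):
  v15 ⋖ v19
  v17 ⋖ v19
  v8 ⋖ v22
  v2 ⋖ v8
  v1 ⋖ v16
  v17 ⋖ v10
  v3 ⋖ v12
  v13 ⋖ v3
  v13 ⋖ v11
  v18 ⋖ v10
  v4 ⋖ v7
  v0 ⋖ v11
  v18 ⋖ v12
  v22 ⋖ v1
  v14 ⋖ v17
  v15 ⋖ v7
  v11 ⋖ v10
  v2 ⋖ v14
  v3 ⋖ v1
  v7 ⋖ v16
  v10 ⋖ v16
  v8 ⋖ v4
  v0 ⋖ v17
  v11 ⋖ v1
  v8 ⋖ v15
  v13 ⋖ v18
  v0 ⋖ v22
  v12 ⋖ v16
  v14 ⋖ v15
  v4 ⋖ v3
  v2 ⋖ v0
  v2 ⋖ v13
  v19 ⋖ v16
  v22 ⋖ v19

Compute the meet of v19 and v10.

v17

Common lower bounds of {v19, v10}: v0, v14, v17, v2.
The greatest among these is v17.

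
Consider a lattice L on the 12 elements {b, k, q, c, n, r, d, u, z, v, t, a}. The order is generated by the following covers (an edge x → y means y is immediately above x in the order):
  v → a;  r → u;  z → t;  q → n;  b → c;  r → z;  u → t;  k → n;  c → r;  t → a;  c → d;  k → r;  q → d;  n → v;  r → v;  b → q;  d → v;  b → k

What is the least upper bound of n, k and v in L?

v

Common upper bounds of {n, k, v}: a, v.
The least among these is v.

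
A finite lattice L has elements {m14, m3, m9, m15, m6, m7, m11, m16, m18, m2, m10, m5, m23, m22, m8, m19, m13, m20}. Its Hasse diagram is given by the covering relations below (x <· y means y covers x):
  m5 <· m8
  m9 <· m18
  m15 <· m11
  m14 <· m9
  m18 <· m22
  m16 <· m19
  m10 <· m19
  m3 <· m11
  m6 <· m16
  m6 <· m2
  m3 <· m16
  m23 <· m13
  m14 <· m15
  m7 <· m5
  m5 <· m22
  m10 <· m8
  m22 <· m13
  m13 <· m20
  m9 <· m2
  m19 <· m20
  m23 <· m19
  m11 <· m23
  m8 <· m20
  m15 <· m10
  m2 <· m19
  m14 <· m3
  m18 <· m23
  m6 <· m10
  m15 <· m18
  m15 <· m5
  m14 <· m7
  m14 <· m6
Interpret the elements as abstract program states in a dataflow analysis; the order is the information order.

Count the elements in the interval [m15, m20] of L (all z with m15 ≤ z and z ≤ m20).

11

The interval [m15, m20] = {m10, m11, m13, m15, m18, m19, m20, m22, m23, m5, m8}, which has 11 elements.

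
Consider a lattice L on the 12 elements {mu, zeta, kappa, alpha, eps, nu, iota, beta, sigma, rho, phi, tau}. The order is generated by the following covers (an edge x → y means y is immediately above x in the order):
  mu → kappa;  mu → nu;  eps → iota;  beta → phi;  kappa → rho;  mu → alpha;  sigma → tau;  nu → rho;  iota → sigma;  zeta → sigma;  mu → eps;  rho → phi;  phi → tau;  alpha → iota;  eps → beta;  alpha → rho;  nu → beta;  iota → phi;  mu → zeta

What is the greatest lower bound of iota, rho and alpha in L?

Common lower bounds of {iota, rho, alpha}: alpha, mu.
The greatest among these is alpha.

alpha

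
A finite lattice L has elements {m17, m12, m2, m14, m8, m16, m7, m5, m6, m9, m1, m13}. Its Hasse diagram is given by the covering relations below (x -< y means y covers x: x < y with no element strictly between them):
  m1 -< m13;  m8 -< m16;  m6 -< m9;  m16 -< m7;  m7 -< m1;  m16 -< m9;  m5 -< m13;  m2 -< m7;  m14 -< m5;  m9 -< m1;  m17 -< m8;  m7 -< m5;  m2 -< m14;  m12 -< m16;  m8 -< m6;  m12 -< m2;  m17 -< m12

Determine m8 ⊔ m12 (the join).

m16

Common upper bounds of {m8, m12}: m1, m13, m16, m5, m7, m9.
The least among these is m16.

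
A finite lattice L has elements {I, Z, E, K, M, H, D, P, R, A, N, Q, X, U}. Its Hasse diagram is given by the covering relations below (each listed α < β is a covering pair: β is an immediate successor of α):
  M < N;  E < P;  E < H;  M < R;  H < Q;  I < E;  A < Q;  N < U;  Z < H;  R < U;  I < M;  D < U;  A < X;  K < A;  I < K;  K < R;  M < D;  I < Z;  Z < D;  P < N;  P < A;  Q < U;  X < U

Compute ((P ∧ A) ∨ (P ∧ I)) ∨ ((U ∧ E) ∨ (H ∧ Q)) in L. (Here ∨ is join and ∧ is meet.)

Q

P ∧ A = P
P ∧ I = I
P ∨ I = P
U ∧ E = E
H ∧ Q = H
E ∨ H = H
P ∨ H = Q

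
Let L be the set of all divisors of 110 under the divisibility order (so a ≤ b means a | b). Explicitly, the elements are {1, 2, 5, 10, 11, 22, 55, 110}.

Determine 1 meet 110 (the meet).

In the divisibility order, the meet is the greatest common divisor: gcd(1, 110) = 1.

1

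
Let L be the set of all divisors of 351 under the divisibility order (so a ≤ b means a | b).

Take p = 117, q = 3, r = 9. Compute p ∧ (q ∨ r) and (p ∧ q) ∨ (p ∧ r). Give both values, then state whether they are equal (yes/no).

9; 9; yes

q ∨ r = 9, so p ∧ (q ∨ r) = 117 ∧ 9 = 9.
p ∧ q = 3 and p ∧ r = 9, so (p ∧ q) ∨ (p ∧ r) = 3 ∨ 9 = 9.
Equal: yes.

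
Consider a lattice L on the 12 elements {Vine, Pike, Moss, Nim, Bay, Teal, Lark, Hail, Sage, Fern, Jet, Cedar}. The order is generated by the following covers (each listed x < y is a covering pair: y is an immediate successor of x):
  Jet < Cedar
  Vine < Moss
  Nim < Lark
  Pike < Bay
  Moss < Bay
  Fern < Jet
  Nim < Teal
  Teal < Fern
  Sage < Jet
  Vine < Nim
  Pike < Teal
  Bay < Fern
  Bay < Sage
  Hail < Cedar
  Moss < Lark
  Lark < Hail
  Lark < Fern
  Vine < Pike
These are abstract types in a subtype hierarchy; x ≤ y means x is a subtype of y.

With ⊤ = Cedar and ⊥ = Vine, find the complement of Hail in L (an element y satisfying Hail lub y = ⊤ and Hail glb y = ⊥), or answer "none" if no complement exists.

Pike

Need y with Hail ∨ y = Cedar and Hail ∧ y = Vine.
Checking each element gives: Pike.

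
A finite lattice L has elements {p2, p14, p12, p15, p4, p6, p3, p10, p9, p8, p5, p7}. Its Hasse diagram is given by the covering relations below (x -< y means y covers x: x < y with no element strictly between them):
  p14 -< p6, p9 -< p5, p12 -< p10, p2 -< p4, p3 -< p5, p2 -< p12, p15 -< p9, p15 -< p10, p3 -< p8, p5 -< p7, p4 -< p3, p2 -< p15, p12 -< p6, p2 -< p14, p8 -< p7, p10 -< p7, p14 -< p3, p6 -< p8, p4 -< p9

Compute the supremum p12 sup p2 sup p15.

p10

Common upper bounds of {p12, p2, p15}: p10, p7.
The least among these is p10.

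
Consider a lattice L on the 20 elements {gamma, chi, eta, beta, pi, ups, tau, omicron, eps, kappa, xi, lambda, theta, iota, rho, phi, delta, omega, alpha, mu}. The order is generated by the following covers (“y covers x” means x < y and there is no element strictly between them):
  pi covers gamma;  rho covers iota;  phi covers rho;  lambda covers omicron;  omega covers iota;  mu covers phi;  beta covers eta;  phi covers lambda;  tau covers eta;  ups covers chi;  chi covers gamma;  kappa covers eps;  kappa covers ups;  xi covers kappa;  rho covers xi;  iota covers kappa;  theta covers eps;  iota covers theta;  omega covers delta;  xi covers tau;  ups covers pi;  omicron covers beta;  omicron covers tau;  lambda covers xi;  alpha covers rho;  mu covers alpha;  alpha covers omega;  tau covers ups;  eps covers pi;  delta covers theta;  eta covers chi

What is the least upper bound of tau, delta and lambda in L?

mu

Common upper bounds of {tau, delta, lambda}: mu.
The least among these is mu.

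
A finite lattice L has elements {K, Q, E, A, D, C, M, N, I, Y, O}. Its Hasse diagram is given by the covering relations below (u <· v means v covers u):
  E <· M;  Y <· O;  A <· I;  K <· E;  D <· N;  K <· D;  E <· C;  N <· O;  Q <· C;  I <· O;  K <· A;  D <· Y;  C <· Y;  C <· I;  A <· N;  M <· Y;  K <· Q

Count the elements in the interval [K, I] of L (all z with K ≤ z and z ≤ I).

The interval [K, I] = {A, C, E, I, K, Q}, which has 6 elements.

6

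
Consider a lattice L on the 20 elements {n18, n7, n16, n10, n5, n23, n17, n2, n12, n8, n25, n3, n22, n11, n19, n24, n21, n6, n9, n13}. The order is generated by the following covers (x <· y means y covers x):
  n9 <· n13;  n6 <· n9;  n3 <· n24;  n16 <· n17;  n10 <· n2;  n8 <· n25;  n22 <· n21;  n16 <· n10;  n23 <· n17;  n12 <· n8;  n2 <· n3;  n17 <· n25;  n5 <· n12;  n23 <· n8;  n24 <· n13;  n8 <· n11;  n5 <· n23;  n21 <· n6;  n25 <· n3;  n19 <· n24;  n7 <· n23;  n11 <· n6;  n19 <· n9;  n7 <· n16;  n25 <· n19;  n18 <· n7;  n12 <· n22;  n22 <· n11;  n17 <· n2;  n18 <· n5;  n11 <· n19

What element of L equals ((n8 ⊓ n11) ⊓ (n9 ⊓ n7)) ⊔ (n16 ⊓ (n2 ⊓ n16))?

n8 ∧ n11 = n8
n9 ∧ n7 = n7
n8 ∧ n7 = n7
n2 ∧ n16 = n16
n16 ∧ n16 = n16
n7 ∨ n16 = n16

n16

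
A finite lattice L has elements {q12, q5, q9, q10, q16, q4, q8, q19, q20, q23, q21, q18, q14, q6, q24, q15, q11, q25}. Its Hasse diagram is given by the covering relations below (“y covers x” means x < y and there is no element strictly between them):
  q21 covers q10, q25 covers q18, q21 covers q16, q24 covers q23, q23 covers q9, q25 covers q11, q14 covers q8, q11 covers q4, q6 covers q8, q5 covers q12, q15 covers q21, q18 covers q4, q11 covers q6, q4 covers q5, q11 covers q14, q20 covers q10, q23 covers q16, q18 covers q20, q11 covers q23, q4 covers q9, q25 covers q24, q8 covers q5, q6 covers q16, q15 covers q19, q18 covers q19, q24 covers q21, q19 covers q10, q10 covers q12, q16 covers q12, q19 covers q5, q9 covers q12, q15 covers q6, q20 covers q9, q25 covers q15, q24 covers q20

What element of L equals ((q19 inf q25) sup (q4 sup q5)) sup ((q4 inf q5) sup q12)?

q18

q19 ∧ q25 = q19
q4 ∨ q5 = q4
q19 ∨ q4 = q18
q4 ∧ q5 = q5
q5 ∨ q12 = q5
q18 ∨ q5 = q18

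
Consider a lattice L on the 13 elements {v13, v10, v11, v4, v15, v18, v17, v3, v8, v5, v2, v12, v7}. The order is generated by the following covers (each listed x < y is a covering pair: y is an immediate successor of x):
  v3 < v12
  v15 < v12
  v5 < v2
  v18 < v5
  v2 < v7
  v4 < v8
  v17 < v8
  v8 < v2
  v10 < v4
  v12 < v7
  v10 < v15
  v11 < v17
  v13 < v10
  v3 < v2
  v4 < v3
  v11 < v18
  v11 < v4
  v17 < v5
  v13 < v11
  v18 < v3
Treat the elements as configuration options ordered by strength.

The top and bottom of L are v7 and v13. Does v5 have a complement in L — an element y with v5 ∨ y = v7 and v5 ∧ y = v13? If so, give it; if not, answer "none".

Need y with v5 ∨ y = v7 and v5 ∧ y = v13.
Checking each element gives: v15.

v15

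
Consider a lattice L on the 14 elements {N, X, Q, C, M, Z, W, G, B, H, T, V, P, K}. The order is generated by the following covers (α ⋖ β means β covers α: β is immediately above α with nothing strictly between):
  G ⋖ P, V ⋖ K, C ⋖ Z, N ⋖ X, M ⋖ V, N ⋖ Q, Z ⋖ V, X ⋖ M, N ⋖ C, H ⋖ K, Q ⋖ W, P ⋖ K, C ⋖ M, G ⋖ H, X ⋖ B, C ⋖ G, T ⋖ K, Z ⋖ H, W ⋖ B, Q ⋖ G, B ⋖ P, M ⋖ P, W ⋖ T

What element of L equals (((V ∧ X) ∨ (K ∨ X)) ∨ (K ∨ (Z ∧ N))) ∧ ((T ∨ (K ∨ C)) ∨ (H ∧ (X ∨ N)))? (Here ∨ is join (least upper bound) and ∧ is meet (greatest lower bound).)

K

V ∧ X = X
K ∨ X = K
X ∨ K = K
Z ∧ N = N
K ∨ N = K
K ∨ K = K
K ∨ C = K
T ∨ K = K
X ∨ N = X
H ∧ X = N
K ∨ N = K
K ∧ K = K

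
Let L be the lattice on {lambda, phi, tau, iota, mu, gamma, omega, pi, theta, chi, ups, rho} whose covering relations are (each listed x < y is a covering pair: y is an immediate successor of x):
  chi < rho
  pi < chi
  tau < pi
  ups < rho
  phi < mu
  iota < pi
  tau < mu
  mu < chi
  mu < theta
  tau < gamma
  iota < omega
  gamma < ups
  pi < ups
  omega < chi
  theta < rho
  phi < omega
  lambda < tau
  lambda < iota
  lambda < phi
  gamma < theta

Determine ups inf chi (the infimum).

pi

Common lower bounds of {ups, chi}: iota, lambda, pi, tau.
The greatest among these is pi.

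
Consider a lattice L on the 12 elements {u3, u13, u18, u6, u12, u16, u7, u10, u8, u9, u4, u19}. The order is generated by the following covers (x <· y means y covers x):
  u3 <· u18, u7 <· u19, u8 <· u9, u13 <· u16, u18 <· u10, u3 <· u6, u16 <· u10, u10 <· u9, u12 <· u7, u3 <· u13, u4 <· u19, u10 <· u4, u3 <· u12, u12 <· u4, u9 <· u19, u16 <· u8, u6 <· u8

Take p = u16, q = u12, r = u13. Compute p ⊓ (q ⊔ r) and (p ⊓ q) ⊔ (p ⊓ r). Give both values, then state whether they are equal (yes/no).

u16; u13; no

q ⊔ r = u4, so p ⊓ (q ⊔ r) = u16 ⊓ u4 = u16.
p ⊓ q = u3 and p ⊓ r = u13, so (p ⊓ q) ⊔ (p ⊓ r) = u3 ⊔ u13 = u13.
Equal: no.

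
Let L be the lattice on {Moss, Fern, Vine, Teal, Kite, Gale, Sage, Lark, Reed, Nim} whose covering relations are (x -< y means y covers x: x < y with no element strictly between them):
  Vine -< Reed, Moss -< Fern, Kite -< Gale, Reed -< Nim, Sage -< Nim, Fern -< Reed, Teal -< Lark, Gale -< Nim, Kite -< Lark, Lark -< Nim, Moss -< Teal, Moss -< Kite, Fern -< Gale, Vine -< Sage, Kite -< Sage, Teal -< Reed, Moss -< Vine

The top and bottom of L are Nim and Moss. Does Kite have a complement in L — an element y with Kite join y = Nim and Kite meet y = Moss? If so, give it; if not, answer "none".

Need y with Kite ∨ y = Nim and Kite ∧ y = Moss.
Checking each element gives: Reed.

Reed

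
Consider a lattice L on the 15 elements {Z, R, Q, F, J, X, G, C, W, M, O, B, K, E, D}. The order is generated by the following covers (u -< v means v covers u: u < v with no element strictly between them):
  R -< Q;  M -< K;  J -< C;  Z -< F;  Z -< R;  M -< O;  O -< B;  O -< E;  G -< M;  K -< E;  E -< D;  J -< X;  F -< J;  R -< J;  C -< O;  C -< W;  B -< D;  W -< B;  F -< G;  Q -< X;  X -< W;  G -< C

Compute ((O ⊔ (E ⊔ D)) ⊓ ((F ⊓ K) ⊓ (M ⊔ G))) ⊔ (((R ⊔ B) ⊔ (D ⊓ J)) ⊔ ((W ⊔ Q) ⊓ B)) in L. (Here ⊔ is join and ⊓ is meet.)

E ∨ D = D
O ∨ D = D
F ∧ K = F
M ∨ G = M
F ∧ M = F
D ∧ F = F
R ∨ B = B
D ∧ J = J
B ∨ J = B
W ∨ Q = W
W ∧ B = W
B ∨ W = B
F ∨ B = B

B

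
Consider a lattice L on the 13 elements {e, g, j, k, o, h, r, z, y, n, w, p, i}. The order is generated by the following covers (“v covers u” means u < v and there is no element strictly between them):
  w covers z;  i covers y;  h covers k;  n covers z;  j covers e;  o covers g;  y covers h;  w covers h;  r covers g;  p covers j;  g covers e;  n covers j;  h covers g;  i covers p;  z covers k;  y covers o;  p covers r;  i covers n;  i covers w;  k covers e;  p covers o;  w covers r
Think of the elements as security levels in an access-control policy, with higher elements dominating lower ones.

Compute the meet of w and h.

Common lower bounds of {w, h}: e, g, h, k.
The greatest among these is h.

h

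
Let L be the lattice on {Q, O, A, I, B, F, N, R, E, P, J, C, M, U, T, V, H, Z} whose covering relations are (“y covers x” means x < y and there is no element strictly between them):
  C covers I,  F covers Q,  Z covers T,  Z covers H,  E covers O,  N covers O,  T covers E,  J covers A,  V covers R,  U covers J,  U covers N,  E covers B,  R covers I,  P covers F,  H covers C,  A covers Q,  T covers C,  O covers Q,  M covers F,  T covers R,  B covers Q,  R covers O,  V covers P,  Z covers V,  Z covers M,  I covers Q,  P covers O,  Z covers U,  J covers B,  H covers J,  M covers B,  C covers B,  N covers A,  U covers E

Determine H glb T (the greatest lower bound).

Common lower bounds of {H, T}: B, C, I, Q.
The greatest among these is C.

C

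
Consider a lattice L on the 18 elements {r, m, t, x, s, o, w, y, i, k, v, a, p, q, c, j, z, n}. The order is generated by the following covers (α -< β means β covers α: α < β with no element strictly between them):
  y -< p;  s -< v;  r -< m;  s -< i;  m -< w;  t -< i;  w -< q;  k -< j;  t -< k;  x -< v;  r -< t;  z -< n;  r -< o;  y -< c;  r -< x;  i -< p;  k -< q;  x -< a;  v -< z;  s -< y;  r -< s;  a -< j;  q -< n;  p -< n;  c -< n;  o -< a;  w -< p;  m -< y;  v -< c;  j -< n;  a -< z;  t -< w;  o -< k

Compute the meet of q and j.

Common lower bounds of {q, j}: k, o, r, t.
The greatest among these is k.

k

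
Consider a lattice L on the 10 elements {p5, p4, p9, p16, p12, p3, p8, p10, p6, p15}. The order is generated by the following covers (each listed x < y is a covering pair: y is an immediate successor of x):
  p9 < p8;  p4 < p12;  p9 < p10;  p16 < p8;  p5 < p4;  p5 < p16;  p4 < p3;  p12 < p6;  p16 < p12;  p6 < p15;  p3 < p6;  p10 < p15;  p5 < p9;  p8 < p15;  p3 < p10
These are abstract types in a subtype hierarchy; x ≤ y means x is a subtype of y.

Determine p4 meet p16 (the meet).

Common lower bounds of {p4, p16}: p5.
The greatest among these is p5.

p5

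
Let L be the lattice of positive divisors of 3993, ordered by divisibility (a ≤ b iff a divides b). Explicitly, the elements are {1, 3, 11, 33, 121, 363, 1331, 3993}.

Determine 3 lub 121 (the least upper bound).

363

Common upper bounds of {3, 121}: 363, 3993.
The least among these is 363.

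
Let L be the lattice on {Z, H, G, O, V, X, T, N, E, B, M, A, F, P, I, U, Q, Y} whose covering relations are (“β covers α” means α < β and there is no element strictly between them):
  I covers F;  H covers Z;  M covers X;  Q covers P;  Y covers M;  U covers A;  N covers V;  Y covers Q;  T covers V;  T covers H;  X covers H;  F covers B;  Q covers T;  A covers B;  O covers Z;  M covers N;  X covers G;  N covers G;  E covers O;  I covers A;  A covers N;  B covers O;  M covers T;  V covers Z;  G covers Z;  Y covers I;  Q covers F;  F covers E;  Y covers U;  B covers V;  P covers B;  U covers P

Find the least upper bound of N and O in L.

Common upper bounds of {N, O}: A, I, U, Y.
The least among these is A.

A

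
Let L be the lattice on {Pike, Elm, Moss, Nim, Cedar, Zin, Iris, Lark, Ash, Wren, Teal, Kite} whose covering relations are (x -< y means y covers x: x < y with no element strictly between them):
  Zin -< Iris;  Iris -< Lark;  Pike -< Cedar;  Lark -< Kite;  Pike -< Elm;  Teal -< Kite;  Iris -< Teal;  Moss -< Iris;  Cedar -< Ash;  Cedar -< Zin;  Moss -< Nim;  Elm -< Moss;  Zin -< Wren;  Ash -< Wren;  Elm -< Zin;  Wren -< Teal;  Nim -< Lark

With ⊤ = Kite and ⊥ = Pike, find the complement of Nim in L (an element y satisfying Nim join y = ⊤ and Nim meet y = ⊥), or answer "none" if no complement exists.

Need y with Nim ∨ y = Kite and Nim ∧ y = Pike.
Checking each element gives: Ash.

Ash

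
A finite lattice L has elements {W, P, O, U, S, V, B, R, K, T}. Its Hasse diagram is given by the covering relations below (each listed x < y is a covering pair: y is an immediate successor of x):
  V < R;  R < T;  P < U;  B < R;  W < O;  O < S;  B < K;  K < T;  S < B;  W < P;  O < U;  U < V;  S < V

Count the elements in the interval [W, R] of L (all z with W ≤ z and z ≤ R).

The interval [W, R] = {B, O, P, R, S, U, V, W}, which has 8 elements.

8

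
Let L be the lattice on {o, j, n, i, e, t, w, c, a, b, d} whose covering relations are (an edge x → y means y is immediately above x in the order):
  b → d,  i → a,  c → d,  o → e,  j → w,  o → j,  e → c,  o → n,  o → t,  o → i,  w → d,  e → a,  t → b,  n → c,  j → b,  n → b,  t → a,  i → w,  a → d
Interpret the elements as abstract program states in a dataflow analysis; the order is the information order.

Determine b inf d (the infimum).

Common lower bounds of {b, d}: b, j, n, o, t.
The greatest among these is b.

b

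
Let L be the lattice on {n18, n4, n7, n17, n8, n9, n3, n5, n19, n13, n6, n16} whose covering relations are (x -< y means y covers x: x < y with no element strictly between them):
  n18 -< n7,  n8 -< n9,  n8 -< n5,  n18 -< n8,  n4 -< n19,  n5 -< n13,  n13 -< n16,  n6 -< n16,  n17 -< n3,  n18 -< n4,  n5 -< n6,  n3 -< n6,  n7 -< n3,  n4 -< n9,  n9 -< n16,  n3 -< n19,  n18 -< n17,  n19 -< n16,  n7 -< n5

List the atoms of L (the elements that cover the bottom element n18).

n17, n4, n7, n8

The atoms are exactly the elements that cover n18: n17, n4, n7, n8.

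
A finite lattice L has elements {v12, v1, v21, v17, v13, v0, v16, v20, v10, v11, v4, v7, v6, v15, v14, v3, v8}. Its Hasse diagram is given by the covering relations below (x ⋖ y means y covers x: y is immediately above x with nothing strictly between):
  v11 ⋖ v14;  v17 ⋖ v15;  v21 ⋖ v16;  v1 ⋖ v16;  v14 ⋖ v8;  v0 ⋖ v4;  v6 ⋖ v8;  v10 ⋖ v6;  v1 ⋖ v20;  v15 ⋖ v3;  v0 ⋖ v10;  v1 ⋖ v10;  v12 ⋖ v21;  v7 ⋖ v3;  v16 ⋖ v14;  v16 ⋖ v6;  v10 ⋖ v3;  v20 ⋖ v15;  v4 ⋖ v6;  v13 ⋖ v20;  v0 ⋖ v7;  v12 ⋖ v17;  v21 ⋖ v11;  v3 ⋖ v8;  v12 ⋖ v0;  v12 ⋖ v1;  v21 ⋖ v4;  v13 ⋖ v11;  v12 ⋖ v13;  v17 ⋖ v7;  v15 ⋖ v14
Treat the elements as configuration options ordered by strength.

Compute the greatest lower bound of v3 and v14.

Common lower bounds of {v3, v14}: v1, v12, v13, v15, v17, v20.
The greatest among these is v15.

v15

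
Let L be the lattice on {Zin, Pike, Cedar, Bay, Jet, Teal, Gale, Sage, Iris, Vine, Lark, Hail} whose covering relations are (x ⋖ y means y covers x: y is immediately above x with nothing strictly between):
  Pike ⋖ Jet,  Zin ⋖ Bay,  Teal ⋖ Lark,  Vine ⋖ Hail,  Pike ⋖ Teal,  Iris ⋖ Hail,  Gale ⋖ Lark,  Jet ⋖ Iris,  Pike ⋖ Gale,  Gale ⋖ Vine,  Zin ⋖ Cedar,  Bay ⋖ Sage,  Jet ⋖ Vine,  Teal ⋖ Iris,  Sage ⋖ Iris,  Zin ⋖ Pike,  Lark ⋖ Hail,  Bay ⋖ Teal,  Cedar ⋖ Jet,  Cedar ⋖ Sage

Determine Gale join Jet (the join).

Common upper bounds of {Gale, Jet}: Hail, Vine.
The least among these is Vine.

Vine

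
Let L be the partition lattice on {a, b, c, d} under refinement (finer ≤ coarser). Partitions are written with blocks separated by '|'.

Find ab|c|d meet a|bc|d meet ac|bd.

Common lower bounds of {ab|c|d, a|bc|d, ac|bd}: a|b|c|d.
The greatest among these is a|b|c|d.

a|b|c|d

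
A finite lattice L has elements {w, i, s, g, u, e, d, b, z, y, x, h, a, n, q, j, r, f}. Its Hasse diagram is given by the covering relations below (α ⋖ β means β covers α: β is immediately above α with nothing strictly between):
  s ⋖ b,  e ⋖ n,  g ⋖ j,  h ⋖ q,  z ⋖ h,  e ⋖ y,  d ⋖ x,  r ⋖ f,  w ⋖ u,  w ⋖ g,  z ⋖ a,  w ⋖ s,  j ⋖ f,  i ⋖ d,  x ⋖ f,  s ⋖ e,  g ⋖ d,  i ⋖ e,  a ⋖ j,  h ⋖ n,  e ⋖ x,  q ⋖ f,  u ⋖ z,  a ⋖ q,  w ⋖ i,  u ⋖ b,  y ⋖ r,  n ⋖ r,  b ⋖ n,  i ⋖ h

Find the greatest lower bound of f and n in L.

Common lower bounds of {f, n}: b, e, h, i, n, s, u, w, z.
The greatest among these is n.

n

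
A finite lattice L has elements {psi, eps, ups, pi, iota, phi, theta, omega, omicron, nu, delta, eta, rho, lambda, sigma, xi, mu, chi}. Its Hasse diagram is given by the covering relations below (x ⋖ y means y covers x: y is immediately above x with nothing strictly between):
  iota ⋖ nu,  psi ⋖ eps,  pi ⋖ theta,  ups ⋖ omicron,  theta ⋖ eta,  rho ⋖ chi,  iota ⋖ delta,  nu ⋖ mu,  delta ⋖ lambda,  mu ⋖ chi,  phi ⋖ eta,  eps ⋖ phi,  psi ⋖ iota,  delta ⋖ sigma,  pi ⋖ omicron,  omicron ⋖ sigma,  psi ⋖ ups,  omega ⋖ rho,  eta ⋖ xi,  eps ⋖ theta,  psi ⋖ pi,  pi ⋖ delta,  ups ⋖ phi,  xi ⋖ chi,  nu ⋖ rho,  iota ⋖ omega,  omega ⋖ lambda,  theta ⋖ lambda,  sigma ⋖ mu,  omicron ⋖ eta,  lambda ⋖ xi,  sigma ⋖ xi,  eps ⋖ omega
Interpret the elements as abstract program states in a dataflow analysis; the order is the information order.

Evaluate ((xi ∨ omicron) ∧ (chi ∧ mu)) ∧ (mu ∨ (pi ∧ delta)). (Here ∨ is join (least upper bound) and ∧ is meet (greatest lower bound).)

sigma

xi ∨ omicron = xi
chi ∧ mu = mu
xi ∧ mu = sigma
pi ∧ delta = pi
mu ∨ pi = mu
sigma ∧ mu = sigma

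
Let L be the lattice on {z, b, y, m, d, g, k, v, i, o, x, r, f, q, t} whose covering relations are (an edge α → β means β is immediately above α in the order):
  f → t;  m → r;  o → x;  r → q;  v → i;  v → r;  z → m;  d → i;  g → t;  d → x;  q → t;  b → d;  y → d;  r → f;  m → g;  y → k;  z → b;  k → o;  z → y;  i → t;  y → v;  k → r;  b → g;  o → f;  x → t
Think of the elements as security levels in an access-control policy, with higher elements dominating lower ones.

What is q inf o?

k

Common lower bounds of {q, o}: k, y, z.
The greatest among these is k.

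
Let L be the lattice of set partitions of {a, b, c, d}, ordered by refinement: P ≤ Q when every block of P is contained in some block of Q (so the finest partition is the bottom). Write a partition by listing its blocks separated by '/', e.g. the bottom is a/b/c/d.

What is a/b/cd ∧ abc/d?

a/b/c/d

The meet (common refinement) of a/b/cd and abc/d intersects blocks pairwise, giving a/b/c/d.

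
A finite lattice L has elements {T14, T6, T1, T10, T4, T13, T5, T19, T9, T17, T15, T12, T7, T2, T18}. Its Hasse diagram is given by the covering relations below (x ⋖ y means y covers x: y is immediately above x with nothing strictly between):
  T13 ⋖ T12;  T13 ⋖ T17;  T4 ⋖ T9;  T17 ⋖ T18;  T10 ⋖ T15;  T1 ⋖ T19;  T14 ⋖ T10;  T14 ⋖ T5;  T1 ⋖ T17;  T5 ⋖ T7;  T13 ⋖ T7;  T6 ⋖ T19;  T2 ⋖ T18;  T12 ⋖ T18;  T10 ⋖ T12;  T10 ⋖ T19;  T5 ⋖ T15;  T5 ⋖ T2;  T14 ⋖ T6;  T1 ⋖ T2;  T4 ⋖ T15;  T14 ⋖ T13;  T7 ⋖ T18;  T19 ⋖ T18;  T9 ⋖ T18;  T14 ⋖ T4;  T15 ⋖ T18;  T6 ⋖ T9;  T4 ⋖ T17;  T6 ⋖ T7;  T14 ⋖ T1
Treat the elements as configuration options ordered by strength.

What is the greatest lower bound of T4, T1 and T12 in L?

T14

Common lower bounds of {T4, T1, T12}: T14.
The greatest among these is T14.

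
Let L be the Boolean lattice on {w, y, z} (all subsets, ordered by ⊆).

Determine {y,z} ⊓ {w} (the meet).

Under ⊆, meet is intersection: {y,z} ∩ {w} = {}.

{}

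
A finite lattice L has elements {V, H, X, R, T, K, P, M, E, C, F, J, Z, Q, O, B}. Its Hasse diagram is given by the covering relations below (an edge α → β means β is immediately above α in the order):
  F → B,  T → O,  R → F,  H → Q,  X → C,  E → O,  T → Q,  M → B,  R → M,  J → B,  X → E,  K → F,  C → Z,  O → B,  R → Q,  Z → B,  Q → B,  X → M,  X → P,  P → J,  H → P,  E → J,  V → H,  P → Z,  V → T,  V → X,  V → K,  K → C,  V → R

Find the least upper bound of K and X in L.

Common upper bounds of {K, X}: B, C, Z.
The least among these is C.

C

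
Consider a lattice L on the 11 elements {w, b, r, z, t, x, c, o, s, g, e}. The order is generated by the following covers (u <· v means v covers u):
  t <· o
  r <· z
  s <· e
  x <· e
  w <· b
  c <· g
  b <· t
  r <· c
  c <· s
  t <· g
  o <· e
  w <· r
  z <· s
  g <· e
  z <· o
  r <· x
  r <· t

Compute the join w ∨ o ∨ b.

Common upper bounds of {w, o, b}: e, o.
The least among these is o.

o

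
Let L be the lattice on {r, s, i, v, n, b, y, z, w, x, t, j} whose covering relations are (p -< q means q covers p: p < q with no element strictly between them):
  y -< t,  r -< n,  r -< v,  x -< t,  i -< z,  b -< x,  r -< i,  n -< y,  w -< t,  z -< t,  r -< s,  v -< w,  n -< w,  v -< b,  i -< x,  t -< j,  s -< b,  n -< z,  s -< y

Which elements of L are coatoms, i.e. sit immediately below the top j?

The coatoms are exactly the elements covered by j: t.

t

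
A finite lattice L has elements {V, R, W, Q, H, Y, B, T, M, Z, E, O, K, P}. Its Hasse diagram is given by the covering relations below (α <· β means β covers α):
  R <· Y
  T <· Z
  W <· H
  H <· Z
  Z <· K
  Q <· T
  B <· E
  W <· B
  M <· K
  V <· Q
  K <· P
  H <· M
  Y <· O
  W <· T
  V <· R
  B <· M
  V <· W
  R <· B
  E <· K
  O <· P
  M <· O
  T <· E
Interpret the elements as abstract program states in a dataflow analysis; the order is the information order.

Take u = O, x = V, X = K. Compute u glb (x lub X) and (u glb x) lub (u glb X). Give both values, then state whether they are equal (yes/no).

M; M; yes

x lub X = K, so u glb (x lub X) = O glb K = M.
u glb x = V and u glb X = M, so (u glb x) lub (u glb X) = V lub M = M.
Equal: yes.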